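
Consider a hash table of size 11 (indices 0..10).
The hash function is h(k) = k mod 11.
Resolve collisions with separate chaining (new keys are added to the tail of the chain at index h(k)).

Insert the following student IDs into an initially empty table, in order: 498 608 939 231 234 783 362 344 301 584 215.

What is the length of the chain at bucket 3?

Insert 498: h=3, bucket 3 empty -> new chain.
Insert 608: h=3, bucket 3 nonempty -> append to chain.
Insert 939: h=4, bucket 4 empty -> new chain.
Insert 231: h=0, bucket 0 empty -> new chain.
Insert 234: h=3, bucket 3 nonempty -> append to chain.
Insert 783: h=2, bucket 2 empty -> new chain.
Insert 362: h=10, bucket 10 empty -> new chain.
Insert 344: h=3, bucket 3 nonempty -> append to chain.
Insert 301: h=4, bucket 4 nonempty -> append to chain.
Insert 584: h=1, bucket 1 empty -> new chain.
Insert 215: h=6, bucket 6 empty -> new chain.
Final buckets:
0: 231
1: 584
2: 783
3: 498 -> 608 -> 234 -> 344
4: 939 -> 301
5: _
6: 215
7: _
8: _
9: _
10: 362

4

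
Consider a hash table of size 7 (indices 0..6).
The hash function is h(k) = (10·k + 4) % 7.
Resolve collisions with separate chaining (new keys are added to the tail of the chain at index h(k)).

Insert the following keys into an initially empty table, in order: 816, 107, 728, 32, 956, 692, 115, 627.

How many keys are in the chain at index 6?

816 → bucket 2
107 → bucket 3
728 → bucket 4
32 → bucket 2 (collision)
956 → bucket 2 (collision)
692 → bucket 1
115 → bucket 6
627 → bucket 2 (collision)
Final buckets:
0: .
1: 692
2: 816 -> 32 -> 956 -> 627
3: 107
4: 728
5: .
6: 115

1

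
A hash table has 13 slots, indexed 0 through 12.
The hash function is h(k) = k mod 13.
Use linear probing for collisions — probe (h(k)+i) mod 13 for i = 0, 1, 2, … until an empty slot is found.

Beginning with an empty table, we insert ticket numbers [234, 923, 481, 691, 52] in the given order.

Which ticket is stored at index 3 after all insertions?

691

Insert 234: h=0, slot 0 empty => index 0.
Insert 923: h=0, slot 0 occupied => index 1.
Insert 481: h=0, slots 0,1 occupied => index 2.
Insert 691: h=2, slot 2 occupied => index 3.
Insert 52: h=0, slots 0,1,2,3 occupied => index 4.
Table: [234, 923, 481, 691, 52, _, _, _, _, _, _, _, _]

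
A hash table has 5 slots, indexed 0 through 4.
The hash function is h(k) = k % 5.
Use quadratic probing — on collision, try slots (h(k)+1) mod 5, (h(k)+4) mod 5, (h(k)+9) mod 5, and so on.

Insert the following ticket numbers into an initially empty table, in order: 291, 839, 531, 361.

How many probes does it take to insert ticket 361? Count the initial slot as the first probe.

3

291 hashes to 1; slot 1 is free -> place at 1.
839 hashes to 4; slot 4 is free -> place at 4.
531 hashes to 1; 1 taken -> place at 2.
361 hashes to 1; 1,2 taken -> place at 0.
Table: [361, 291, 531, -, 839]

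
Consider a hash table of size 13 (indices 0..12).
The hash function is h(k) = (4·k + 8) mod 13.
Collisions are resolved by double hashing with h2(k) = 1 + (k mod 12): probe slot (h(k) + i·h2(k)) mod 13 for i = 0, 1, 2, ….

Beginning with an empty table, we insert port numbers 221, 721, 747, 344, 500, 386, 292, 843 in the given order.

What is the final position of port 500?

221 hashes to 8; slot 8 is free → place at 8.
721 hashes to 6; slot 6 is free → place at 6.
747 hashes to 6, h2=4; 6 taken → place at 10.
344 hashes to 6, h2=9; 6 taken → place at 2.
500 hashes to 6, h2=9; 6,2 taken → place at 11.
386 hashes to 5; slot 5 is free → place at 5.
292 hashes to 6, h2=5; 6,11 taken → place at 3.
843 hashes to 0; slot 0 is free → place at 0.
Table: [843, _, 344, 292, _, 386, 721, _, 221, _, 747, 500, _]

11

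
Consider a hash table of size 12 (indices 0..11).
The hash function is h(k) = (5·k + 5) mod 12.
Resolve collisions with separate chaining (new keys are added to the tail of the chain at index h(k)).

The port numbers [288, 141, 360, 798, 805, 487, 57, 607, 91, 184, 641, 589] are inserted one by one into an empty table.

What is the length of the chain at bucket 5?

Insert 288: h=5, bucket 5 empty → new chain.
Insert 141: h=2, bucket 2 empty → new chain.
Insert 360: h=5, bucket 5 nonempty → append to chain.
Insert 798: h=11, bucket 11 empty → new chain.
Insert 805: h=10, bucket 10 empty → new chain.
Insert 487: h=4, bucket 4 empty → new chain.
Insert 57: h=2, bucket 2 nonempty → append to chain.
Insert 607: h=4, bucket 4 nonempty → append to chain.
Insert 91: h=4, bucket 4 nonempty → append to chain.
Insert 184: h=1, bucket 1 empty → new chain.
Insert 641: h=6, bucket 6 empty → new chain.
Insert 589: h=10, bucket 10 nonempty → append to chain.
Final buckets:
0: .
1: 184
2: 141 -> 57
3: .
4: 487 -> 607 -> 91
5: 288 -> 360
6: 641
7: .
8: .
9: .
10: 805 -> 589
11: 798

2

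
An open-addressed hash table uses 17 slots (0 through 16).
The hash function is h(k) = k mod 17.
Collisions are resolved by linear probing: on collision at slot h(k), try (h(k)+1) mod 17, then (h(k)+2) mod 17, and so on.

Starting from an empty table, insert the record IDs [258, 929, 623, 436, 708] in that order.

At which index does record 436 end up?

258: h=3 => slot 3
929: h=11 => slot 11
623: h=11, probe 11,12 => slot 12
436: h=11, probe 11,12,13 => slot 13
708: h=11, probe 11,12,13,14 => slot 14
Table: [-, -, -, 258, -, -, -, -, -, -, -, 929, 623, 436, 708, -, -]

13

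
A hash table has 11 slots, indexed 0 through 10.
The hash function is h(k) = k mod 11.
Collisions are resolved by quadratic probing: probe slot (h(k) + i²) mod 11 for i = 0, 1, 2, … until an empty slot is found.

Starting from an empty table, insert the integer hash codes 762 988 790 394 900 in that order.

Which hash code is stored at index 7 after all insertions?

762 hashes to 3; slot 3 is free => place at 3.
988 hashes to 9; slot 9 is free => place at 9.
790 hashes to 9; 9 taken => place at 10.
394 hashes to 9; 9,10 taken => place at 2.
900 hashes to 9; 9,10,2 taken => place at 7.
Table: [_, _, 394, 762, _, _, _, 900, _, 988, 790]

900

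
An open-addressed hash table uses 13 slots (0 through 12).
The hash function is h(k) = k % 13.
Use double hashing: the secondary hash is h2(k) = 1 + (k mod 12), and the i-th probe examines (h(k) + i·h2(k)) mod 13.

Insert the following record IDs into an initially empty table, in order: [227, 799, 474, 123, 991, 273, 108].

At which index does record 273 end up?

227: h=6 → slot 6
799: h=6, h2=8, probe 6,1 → slot 1
474: h=6, h2=7, probe 6,0 → slot 0
123: h=6, h2=4, probe 6,10 → slot 10
991: h=3 → slot 3
273: h=0, h2=10, probe 0,10,7 → slot 7
108: h=4 → slot 4
Table: [474, 799, ., 991, 108, ., 227, 273, ., ., 123, ., .]

7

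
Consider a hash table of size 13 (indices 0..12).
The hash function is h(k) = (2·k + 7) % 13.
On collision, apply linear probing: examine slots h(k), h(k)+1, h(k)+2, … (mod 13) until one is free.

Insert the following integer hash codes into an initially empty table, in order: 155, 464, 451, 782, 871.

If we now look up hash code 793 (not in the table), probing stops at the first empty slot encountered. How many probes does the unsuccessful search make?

155: h=5 → slot 5
464: h=12 → slot 12
451: h=12, probe 12,0 → slot 0
782: h=11 → slot 11
871: h=7 → slot 7
Table: [451, —, —, —, —, 155, —, 871, —, —, —, 782, 464]
Lookup 793: h=7, probe 7,8 → slot 8 empty, not found.

2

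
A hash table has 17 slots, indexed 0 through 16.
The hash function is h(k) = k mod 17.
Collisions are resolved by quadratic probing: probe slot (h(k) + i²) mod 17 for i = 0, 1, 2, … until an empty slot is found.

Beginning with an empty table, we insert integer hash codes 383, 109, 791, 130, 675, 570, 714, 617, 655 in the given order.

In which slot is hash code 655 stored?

383 hashes to 9; slot 9 is free -> place at 9.
109 hashes to 7; slot 7 is free -> place at 7.
791 hashes to 9; 9 taken -> place at 10.
130 hashes to 11; slot 11 is free -> place at 11.
675 hashes to 12; slot 12 is free -> place at 12.
570 hashes to 9; 9,10 taken -> place at 13.
714 hashes to 0; slot 0 is free -> place at 0.
617 hashes to 5; slot 5 is free -> place at 5.
655 hashes to 9; 9,10,13 taken -> place at 1.
Table: [714, 655, ., ., ., 617, ., 109, ., 383, 791, 130, 675, 570, ., ., .]

1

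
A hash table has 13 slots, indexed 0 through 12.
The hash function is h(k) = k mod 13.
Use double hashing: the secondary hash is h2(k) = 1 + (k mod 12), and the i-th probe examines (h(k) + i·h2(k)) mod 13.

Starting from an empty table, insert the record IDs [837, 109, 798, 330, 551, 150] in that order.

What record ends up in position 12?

798

Insert 837: h=5, slot 5 empty → index 5.
Insert 109: h=5, h2=2, slot 5 occupied → index 7.
Insert 798: h=5, h2=7, slot 5 occupied → index 12.
Insert 330: h=5, h2=7, slots 5,12 occupied → index 6.
Insert 551: h=5, h2=12, slot 5 occupied → index 4.
Insert 150: h=7, h2=7, slot 7 occupied → index 1.
Table: [., 150, ., ., 551, 837, 330, 109, ., ., ., ., 798]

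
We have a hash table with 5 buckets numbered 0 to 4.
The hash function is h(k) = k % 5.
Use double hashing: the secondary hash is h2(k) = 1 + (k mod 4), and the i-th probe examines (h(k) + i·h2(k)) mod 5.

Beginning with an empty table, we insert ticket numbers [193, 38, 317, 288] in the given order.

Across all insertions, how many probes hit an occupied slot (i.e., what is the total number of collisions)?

193 hashes to 3; slot 3 is free -> place at 3.
38 hashes to 3, h2=3; 3 taken -> place at 1.
317 hashes to 2; slot 2 is free -> place at 2.
288 hashes to 3, h2=1; 3 taken -> place at 4.
Table: [∅, 38, 317, 193, 288]

2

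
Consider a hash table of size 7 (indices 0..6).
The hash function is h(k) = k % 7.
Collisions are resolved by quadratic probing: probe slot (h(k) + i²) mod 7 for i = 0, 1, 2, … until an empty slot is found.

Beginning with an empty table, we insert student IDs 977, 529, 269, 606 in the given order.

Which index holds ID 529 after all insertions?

977: h=4 => slot 4
529: h=4, probe 4,5 => slot 5
269: h=3 => slot 3
606: h=4, probe 4,5,1 => slot 1
Table: [∅, 606, ∅, 269, 977, 529, ∅]

5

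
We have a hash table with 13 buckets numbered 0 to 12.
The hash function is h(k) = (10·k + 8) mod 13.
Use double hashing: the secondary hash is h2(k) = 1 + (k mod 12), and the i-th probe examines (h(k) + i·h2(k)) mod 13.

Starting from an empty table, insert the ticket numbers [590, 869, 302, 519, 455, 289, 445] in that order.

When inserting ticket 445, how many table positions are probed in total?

4

590: h=6 → slot 6
869: h=1 → slot 1
302: h=12 → slot 12
519: h=11 → slot 11
455: h=8 → slot 8
289: h=12, h2=2, probe 12,1,3 → slot 3
445: h=12, h2=2, probe 12,1,3,5 → slot 5
Table: [., 869, ., 289, ., 445, 590, ., 455, ., ., 519, 302]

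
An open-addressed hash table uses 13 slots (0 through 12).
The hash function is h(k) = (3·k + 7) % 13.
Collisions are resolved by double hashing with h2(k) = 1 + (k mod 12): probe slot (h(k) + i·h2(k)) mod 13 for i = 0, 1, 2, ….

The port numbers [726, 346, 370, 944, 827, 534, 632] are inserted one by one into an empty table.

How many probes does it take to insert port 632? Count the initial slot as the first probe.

4

Insert 726: h=1, slot 1 empty -> index 1.
Insert 346: h=5, slot 5 empty -> index 5.
Insert 370: h=12, slot 12 empty -> index 12.
Insert 944: h=5, h2=9, slots 5,1 occupied -> index 10.
Insert 827: h=5, h2=12, slot 5 occupied -> index 4.
Insert 534: h=10, h2=7, slots 10,4 occupied -> index 11.
Insert 632: h=5, h2=9, slots 5,1,10 occupied -> index 6.
Table: [., 726, ., ., 827, 346, 632, ., ., ., 944, 534, 370]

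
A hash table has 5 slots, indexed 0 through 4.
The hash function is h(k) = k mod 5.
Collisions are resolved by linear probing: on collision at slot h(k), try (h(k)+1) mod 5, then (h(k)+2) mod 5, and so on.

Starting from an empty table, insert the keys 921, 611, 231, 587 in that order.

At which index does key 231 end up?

Insert 921: h=1, slot 1 empty -> index 1.
Insert 611: h=1, slot 1 occupied -> index 2.
Insert 231: h=1, slots 1,2 occupied -> index 3.
Insert 587: h=2, slots 2,3 occupied -> index 4.
Table: [., 921, 611, 231, 587]

3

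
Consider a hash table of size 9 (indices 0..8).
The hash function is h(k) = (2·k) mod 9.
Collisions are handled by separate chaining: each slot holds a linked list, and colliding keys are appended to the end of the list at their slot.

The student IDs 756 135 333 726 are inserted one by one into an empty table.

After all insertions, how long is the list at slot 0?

3

Insert 756: h=0, bucket 0 empty -> new chain.
Insert 135: h=0, bucket 0 nonempty -> append to chain.
Insert 333: h=0, bucket 0 nonempty -> append to chain.
Insert 726: h=3, bucket 3 empty -> new chain.
Final buckets:
0: 756 -> 135 -> 333
1: -
2: -
3: 726
4: -
5: -
6: -
7: -
8: -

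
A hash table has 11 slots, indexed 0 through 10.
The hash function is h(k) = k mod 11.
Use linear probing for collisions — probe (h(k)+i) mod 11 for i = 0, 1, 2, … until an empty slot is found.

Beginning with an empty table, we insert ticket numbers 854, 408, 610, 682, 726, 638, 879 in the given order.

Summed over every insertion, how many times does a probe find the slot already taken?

5

854 hashes to 7; slot 7 is free -> place at 7.
408 hashes to 1; slot 1 is free -> place at 1.
610 hashes to 5; slot 5 is free -> place at 5.
682 hashes to 0; slot 0 is free -> place at 0.
726 hashes to 0; 0,1 taken -> place at 2.
638 hashes to 0; 0,1,2 taken -> place at 3.
879 hashes to 10; slot 10 is free -> place at 10.
Table: [682, 408, 726, 638, ∅, 610, ∅, 854, ∅, ∅, 879]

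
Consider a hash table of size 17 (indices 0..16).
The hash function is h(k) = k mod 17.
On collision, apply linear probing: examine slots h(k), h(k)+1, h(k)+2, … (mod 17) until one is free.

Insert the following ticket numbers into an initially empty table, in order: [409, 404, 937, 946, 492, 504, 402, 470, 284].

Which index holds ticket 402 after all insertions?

14

409 hashes to 1; slot 1 is free => place at 1.
404 hashes to 13; slot 13 is free => place at 13.
937 hashes to 2; slot 2 is free => place at 2.
946 hashes to 11; slot 11 is free => place at 11.
492 hashes to 16; slot 16 is free => place at 16.
504 hashes to 11; 11 taken => place at 12.
402 hashes to 11; 11,12,13 taken => place at 14.
470 hashes to 11; 11,12,13,14 taken => place at 15.
284 hashes to 12; 12,13,14,15,16 taken => place at 0.
Table: [284, 409, 937, -, -, -, -, -, -, -, -, 946, 504, 404, 402, 470, 492]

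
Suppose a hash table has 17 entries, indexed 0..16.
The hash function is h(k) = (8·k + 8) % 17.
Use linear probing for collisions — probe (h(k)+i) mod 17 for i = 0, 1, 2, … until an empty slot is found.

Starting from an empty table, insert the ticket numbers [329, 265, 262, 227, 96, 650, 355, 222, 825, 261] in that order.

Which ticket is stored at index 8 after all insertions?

261

329: h=5 → slot 5
265: h=3 → slot 3
262: h=13 → slot 13
227: h=5, probe 5,6 → slot 6
96: h=11 → slot 11
650: h=6, probe 6,7 → slot 7
355: h=9 → slot 9
222: h=16 → slot 16
825: h=12 → slot 12
261: h=5, probe 5,6,7,8 → slot 8
Table: [-, -, -, 265, -, 329, 227, 650, 261, 355, -, 96, 825, 262, -, -, 222]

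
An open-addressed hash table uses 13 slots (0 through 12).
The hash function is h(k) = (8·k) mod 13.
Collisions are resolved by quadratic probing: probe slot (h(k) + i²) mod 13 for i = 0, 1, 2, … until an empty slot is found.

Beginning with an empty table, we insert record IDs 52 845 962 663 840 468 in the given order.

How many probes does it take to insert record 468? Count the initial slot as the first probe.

5

52: h=0 → slot 0
845: h=0, probe 0,1 → slot 1
962: h=0, probe 0,1,4 → slot 4
663: h=0, probe 0,1,4,9 → slot 9
840: h=12 → slot 12
468: h=0, probe 0,1,4,9,3 → slot 3
Table: [52, 845, ., 468, 962, ., ., ., ., 663, ., ., 840]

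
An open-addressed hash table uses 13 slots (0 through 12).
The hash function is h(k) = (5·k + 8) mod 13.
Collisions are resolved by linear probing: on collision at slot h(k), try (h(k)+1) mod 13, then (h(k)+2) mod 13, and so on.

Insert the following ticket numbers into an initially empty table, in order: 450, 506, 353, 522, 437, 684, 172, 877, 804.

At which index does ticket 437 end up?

Insert 450: h=9, slot 9 empty => index 9.
Insert 506: h=3, slot 3 empty => index 3.
Insert 353: h=5, slot 5 empty => index 5.
Insert 522: h=5, slot 5 occupied => index 6.
Insert 437: h=9, slot 9 occupied => index 10.
Insert 684: h=9, slots 9,10 occupied => index 11.
Insert 172: h=10, slots 10,11 occupied => index 12.
Insert 877: h=12, slot 12 occupied => index 0.
Insert 804: h=11, slots 11,12,0 occupied => index 1.
Table: [877, 804, —, 506, —, 353, 522, —, —, 450, 437, 684, 172]

10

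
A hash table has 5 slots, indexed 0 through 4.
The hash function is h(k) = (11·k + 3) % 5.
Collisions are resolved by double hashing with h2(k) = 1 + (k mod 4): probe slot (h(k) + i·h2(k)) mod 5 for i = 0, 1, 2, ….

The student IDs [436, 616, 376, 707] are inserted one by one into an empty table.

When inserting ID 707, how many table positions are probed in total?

3

436: h=4 => slot 4
616: h=4, h2=1, probe 4,0 => slot 0
376: h=4, h2=1, probe 4,0,1 => slot 1
707: h=0, h2=4, probe 0,4,3 => slot 3
Table: [616, 376, -, 707, 436]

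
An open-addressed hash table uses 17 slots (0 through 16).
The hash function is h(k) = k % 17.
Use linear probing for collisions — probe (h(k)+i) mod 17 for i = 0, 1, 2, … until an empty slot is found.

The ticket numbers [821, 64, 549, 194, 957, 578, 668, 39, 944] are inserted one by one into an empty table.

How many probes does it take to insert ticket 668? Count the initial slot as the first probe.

5

821: h=5 → slot 5
64: h=13 → slot 13
549: h=5, probe 5,6 → slot 6
194: h=7 → slot 7
957: h=5, probe 5,6,7,8 → slot 8
578: h=0 → slot 0
668: h=5, probe 5,6,7,8,9 → slot 9
39: h=5, probe 5,6,7,8,9,10 → slot 10
944: h=9, probe 9,10,11 → slot 11
Table: [578, -, -, -, -, 821, 549, 194, 957, 668, 39, 944, -, 64, -, -, -]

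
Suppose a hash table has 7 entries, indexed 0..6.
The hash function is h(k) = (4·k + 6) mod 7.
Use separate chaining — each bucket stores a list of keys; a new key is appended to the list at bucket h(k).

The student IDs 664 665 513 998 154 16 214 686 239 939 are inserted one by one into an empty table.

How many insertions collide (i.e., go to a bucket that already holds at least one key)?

Insert 664: h=2, bucket 2 empty → new chain.
Insert 665: h=6, bucket 6 empty → new chain.
Insert 513: h=0, bucket 0 empty → new chain.
Insert 998: h=1, bucket 1 empty → new chain.
Insert 154: h=6, bucket 6 nonempty → append to chain.
Insert 16: h=0, bucket 0 nonempty → append to chain.
Insert 214: h=1, bucket 1 nonempty → append to chain.
Insert 686: h=6, bucket 6 nonempty → append to chain.
Insert 239: h=3, bucket 3 empty → new chain.
Insert 939: h=3, bucket 3 nonempty → append to chain.
Final buckets:
0: 513 -> 16
1: 998 -> 214
2: 664
3: 239 -> 939
4: -
5: -
6: 665 -> 154 -> 686

5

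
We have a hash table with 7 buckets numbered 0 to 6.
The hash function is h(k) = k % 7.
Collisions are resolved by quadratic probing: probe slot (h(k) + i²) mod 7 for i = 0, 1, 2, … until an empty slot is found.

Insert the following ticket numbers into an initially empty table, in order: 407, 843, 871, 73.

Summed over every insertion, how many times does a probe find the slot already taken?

3

407 hashes to 1; slot 1 is free => place at 1.
843 hashes to 3; slot 3 is free => place at 3.
871 hashes to 3; 3 taken => place at 4.
73 hashes to 3; 3,4 taken => place at 0.
Table: [73, 407, _, 843, 871, _, _]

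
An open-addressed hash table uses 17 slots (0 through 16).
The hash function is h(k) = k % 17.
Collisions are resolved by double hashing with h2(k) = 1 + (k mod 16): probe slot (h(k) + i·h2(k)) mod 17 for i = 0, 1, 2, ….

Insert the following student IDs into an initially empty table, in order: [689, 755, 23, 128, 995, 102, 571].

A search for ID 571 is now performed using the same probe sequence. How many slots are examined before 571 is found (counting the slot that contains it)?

2

689 hashes to 9; slot 9 is free → place at 9.
755 hashes to 7; slot 7 is free → place at 7.
23 hashes to 6; slot 6 is free → place at 6.
128 hashes to 9, h2=1; 9 taken → place at 10.
995 hashes to 9, h2=4; 9 taken → place at 13.
102 hashes to 0; slot 0 is free → place at 0.
571 hashes to 10, h2=12; 10 taken → place at 5.
Table: [102, ., ., ., ., 571, 23, 755, ., 689, 128, ., ., 995, ., ., .]
Lookup 571: h=10, h2=12, probe 10,5 → found at 5.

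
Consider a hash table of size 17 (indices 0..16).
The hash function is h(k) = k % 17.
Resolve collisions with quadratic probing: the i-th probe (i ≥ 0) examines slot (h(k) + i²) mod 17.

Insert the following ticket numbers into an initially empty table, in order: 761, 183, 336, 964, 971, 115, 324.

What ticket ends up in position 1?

Insert 761: h=13, slot 13 empty => index 13.
Insert 183: h=13, slot 13 occupied => index 14.
Insert 336: h=13, slots 13,14 occupied => index 0.
Insert 964: h=12, slot 12 empty => index 12.
Insert 971: h=2, slot 2 empty => index 2.
Insert 115: h=13, slots 13,14,0 occupied => index 5.
Insert 324: h=1, slot 1 empty => index 1.
Table: [336, 324, 971, _, _, 115, _, _, _, _, _, _, 964, 761, 183, _, _]

324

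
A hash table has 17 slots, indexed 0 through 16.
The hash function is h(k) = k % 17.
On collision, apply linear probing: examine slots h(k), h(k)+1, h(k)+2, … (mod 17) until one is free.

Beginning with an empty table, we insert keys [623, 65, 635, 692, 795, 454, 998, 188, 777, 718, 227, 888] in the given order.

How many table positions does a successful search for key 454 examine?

Insert 623: h=11, slot 11 empty => index 11.
Insert 65: h=14, slot 14 empty => index 14.
Insert 635: h=6, slot 6 empty => index 6.
Insert 692: h=12, slot 12 empty => index 12.
Insert 795: h=13, slot 13 empty => index 13.
Insert 454: h=12, slots 12,13,14 occupied => index 15.
Insert 998: h=12, slots 12,13,14,15 occupied => index 16.
Insert 188: h=1, slot 1 empty => index 1.
Insert 777: h=12, slots 12,13,14,15,16 occupied => index 0.
Insert 718: h=4, slot 4 empty => index 4.
Insert 227: h=6, slot 6 occupied => index 7.
Insert 888: h=4, slot 4 occupied => index 5.
Table: [777, 188, _, _, 718, 888, 635, 227, _, _, _, 623, 692, 795, 65, 454, 998]
Lookup 454: h=12, probe 12,13,14,15 → found at 15.

4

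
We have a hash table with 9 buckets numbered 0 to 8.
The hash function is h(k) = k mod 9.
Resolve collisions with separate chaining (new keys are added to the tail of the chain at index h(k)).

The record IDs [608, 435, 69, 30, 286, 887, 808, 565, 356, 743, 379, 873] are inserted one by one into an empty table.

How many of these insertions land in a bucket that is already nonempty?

6

Insert 608: h=5, bucket 5 empty -> new chain.
Insert 435: h=3, bucket 3 empty -> new chain.
Insert 69: h=6, bucket 6 empty -> new chain.
Insert 30: h=3, bucket 3 nonempty -> append to chain.
Insert 286: h=7, bucket 7 empty -> new chain.
Insert 887: h=5, bucket 5 nonempty -> append to chain.
Insert 808: h=7, bucket 7 nonempty -> append to chain.
Insert 565: h=7, bucket 7 nonempty -> append to chain.
Insert 356: h=5, bucket 5 nonempty -> append to chain.
Insert 743: h=5, bucket 5 nonempty -> append to chain.
Insert 379: h=1, bucket 1 empty -> new chain.
Insert 873: h=0, bucket 0 empty -> new chain.
Final buckets:
0: 873
1: 379
2: -
3: 435 -> 30
4: -
5: 608 -> 887 -> 356 -> 743
6: 69
7: 286 -> 808 -> 565
8: -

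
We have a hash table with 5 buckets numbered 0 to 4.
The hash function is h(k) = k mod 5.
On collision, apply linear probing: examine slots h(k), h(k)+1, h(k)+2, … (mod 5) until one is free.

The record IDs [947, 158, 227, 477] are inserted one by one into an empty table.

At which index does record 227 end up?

4

Insert 947: h=2, slot 2 empty -> index 2.
Insert 158: h=3, slot 3 empty -> index 3.
Insert 227: h=2, slots 2,3 occupied -> index 4.
Insert 477: h=2, slots 2,3,4 occupied -> index 0.
Table: [477, ., 947, 158, 227]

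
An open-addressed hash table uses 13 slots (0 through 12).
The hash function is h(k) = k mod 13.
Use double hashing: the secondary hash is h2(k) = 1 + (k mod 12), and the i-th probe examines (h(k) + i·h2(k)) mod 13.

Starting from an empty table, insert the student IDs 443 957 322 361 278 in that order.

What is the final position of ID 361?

443: h=1 → slot 1
957: h=8 → slot 8
322: h=10 → slot 10
361: h=10, h2=2, probe 10,12 → slot 12
278: h=5 → slot 5
Table: [—, 443, —, —, —, 278, —, —, 957, —, 322, —, 361]

12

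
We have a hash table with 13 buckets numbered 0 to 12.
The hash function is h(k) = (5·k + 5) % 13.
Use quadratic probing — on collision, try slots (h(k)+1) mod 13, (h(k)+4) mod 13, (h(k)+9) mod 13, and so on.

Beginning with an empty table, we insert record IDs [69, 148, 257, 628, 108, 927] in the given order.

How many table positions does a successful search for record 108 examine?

Insert 69: h=12, slot 12 empty -> index 12.
Insert 148: h=4, slot 4 empty -> index 4.
Insert 257: h=3, slot 3 empty -> index 3.
Insert 628: h=12, slot 12 occupied -> index 0.
Insert 108: h=12, slots 12,0,3 occupied -> index 8.
Insert 927: h=12, slots 12,0,3,8 occupied -> index 2.
Table: [628, -, 927, 257, 148, -, -, -, 108, -, -, -, 69]
Lookup 108: h=12, probe 12,0,3,8 → found at 8.

4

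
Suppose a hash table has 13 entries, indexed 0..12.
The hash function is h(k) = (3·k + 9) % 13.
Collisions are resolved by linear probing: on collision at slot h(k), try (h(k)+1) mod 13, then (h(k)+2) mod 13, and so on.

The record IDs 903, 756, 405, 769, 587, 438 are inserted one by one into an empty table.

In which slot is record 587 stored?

903 hashes to 1; slot 1 is free → place at 1.
756 hashes to 2; slot 2 is free → place at 2.
405 hashes to 2; 2 taken → place at 3.
769 hashes to 2; 2,3 taken → place at 4.
587 hashes to 2; 2,3,4 taken → place at 5.
438 hashes to 10; slot 10 is free → place at 10.
Table: [_, 903, 756, 405, 769, 587, _, _, _, _, 438, _, _]

5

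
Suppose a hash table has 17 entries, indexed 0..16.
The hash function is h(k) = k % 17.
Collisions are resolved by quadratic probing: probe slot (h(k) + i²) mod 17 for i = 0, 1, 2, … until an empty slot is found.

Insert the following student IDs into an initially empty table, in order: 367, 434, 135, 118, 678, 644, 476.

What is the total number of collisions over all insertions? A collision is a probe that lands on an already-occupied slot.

367 hashes to 10; slot 10 is free -> place at 10.
434 hashes to 9; slot 9 is free -> place at 9.
135 hashes to 16; slot 16 is free -> place at 16.
118 hashes to 16; 16 taken -> place at 0.
678 hashes to 15; slot 15 is free -> place at 15.
644 hashes to 15; 15,16 taken -> place at 2.
476 hashes to 0; 0 taken -> place at 1.
Table: [118, 476, 644, -, -, -, -, -, -, 434, 367, -, -, -, -, 678, 135]

4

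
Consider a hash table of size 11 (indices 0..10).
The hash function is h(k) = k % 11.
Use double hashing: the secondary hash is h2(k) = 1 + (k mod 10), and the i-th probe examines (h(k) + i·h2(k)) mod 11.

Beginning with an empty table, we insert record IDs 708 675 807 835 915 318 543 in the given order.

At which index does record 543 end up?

708 hashes to 4; slot 4 is free -> place at 4.
675 hashes to 4, h2=6; 4 taken -> place at 10.
807 hashes to 4, h2=8; 4 taken -> place at 1.
835 hashes to 10, h2=6; 10 taken -> place at 5.
915 hashes to 2; slot 2 is free -> place at 2.
318 hashes to 10, h2=9; 10 taken -> place at 8.
543 hashes to 4, h2=4; 4,8,1,5 taken -> place at 9.
Table: [_, 807, 915, _, 708, 835, _, _, 318, 543, 675]

9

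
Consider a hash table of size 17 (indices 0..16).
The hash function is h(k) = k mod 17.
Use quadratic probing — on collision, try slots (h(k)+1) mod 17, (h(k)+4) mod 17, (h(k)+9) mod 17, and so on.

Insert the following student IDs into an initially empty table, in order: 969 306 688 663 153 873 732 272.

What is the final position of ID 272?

969: h=0 → slot 0
306: h=0, probe 0,1 → slot 1
688: h=8 → slot 8
663: h=0, probe 0,1,4 → slot 4
153: h=0, probe 0,1,4,9 → slot 9
873: h=6 → slot 6
732: h=1, probe 1,2 → slot 2
272: h=0, probe 0,1,4,9,16 → slot 16
Table: [969, 306, 732, —, 663, —, 873, —, 688, 153, —, —, —, —, —, —, 272]

16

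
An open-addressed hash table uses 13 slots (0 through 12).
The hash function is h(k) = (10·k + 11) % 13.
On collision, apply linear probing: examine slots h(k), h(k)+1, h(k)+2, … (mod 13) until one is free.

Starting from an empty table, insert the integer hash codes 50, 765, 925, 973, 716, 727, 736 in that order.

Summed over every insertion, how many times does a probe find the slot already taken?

50: h=4 -> slot 4
765: h=4, probe 4,5 -> slot 5
925: h=5, probe 5,6 -> slot 6
973: h=4, probe 4,5,6,7 -> slot 7
716: h=8 -> slot 8
727: h=1 -> slot 1
736: h=0 -> slot 0
Table: [736, 727, ∅, ∅, 50, 765, 925, 973, 716, ∅, ∅, ∅, ∅]

5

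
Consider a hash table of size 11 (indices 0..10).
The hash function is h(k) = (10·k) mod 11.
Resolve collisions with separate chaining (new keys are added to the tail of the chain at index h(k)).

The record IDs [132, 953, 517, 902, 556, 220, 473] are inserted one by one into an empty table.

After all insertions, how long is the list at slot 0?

5

Insert 132: h=0, bucket 0 empty -> new chain.
Insert 953: h=4, bucket 4 empty -> new chain.
Insert 517: h=0, bucket 0 nonempty -> append to chain.
Insert 902: h=0, bucket 0 nonempty -> append to chain.
Insert 556: h=5, bucket 5 empty -> new chain.
Insert 220: h=0, bucket 0 nonempty -> append to chain.
Insert 473: h=0, bucket 0 nonempty -> append to chain.
Final buckets:
0: 132 -> 517 -> 902 -> 220 -> 473
1: -
2: -
3: -
4: 953
5: 556
6: -
7: -
8: -
9: -
10: -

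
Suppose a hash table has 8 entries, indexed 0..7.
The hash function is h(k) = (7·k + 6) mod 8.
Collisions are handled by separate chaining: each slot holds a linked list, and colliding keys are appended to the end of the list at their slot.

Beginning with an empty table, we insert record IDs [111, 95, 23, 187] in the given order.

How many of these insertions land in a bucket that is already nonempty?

2

111 -> bucket 7
95 -> bucket 7 (collision)
23 -> bucket 7 (collision)
187 -> bucket 3
Final buckets:
0: ∅
1: ∅
2: ∅
3: 187
4: ∅
5: ∅
6: ∅
7: 111 -> 95 -> 23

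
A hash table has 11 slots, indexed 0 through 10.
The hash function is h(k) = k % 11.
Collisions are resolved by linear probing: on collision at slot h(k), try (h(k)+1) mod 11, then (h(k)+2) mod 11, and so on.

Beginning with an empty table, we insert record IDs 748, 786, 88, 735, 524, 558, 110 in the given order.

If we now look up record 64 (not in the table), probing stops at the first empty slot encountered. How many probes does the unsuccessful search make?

748: h=0 -> slot 0
786: h=5 -> slot 5
88: h=0, probe 0,1 -> slot 1
735: h=9 -> slot 9
524: h=7 -> slot 7
558: h=8 -> slot 8
110: h=0, probe 0,1,2 -> slot 2
Table: [748, 88, 110, -, -, 786, -, 524, 558, 735, -]
Lookup 64: h=9, probe 9,10 → slot 10 empty, not found.

2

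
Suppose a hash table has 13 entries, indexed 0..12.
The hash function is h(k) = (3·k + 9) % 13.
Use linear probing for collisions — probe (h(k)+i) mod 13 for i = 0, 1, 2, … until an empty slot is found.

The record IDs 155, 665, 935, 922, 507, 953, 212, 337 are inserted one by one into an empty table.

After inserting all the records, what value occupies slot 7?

155 hashes to 6; slot 6 is free → place at 6.
665 hashes to 2; slot 2 is free → place at 2.
935 hashes to 6; 6 taken → place at 7.
922 hashes to 6; 6,7 taken → place at 8.
507 hashes to 9; slot 9 is free → place at 9.
953 hashes to 8; 8,9 taken → place at 10.
212 hashes to 8; 8,9,10 taken → place at 11.
337 hashes to 6; 6,7,8,9,10,11 taken → place at 12.
Table: [∅, ∅, 665, ∅, ∅, ∅, 155, 935, 922, 507, 953, 212, 337]

935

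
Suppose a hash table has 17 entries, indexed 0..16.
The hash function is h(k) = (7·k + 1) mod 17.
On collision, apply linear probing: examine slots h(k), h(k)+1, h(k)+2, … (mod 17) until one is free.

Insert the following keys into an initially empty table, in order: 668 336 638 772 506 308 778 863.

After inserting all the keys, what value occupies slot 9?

778

668: h=2 → slot 2
336: h=7 → slot 7
638: h=13 → slot 13
772: h=16 → slot 16
506: h=7, probe 7,8 → slot 8
308: h=15 → slot 15
778: h=7, probe 7,8,9 → slot 9
863: h=7, probe 7,8,9,10 → slot 10
Table: [., ., 668, ., ., ., ., 336, 506, 778, 863, ., ., 638, ., 308, 772]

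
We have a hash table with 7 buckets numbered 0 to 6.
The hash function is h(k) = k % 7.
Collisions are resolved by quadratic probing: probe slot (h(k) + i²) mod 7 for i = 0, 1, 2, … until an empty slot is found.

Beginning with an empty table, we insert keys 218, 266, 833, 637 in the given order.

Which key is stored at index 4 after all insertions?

218: h=1 -> slot 1
266: h=0 -> slot 0
833: h=0, probe 0,1,4 -> slot 4
637: h=0, probe 0,1,4,2 -> slot 2
Table: [266, 218, 637, ., 833, ., .]

833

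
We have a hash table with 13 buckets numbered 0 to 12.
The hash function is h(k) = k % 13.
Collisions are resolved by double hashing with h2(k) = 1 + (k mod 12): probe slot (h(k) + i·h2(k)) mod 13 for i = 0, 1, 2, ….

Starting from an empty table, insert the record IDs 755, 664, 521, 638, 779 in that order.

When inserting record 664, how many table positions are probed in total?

2

755: h=1 → slot 1
664: h=1, h2=5, probe 1,6 → slot 6
521: h=1, h2=6, probe 1,7 → slot 7
638: h=1, h2=3, probe 1,4 → slot 4
779: h=12 → slot 12
Table: [-, 755, -, -, 638, -, 664, 521, -, -, -, -, 779]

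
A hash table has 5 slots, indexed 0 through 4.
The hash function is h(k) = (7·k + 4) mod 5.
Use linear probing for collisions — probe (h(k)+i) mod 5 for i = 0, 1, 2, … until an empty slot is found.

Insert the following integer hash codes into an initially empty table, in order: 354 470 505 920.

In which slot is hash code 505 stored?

0

354: h=2 => slot 2
470: h=4 => slot 4
505: h=4, probe 4,0 => slot 0
920: h=4, probe 4,0,1 => slot 1
Table: [505, 920, 354, —, 470]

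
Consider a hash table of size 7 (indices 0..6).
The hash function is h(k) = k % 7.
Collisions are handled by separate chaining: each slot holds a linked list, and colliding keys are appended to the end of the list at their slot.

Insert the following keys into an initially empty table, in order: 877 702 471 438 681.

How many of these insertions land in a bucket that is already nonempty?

3

877 → bucket 2
702 → bucket 2 (collision)
471 → bucket 2 (collision)
438 → bucket 4
681 → bucket 2 (collision)
Final buckets:
0: ∅
1: ∅
2: 877 -> 702 -> 471 -> 681
3: ∅
4: 438
5: ∅
6: ∅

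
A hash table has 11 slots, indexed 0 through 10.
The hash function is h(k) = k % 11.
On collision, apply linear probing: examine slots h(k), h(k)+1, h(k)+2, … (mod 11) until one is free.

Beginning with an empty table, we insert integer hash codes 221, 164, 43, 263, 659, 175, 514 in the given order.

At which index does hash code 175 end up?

4

221 hashes to 1; slot 1 is free → place at 1.
164 hashes to 10; slot 10 is free → place at 10.
43 hashes to 10; 10 taken → place at 0.
263 hashes to 10; 10,0,1 taken → place at 2.
659 hashes to 10; 10,0,1,2 taken → place at 3.
175 hashes to 10; 10,0,1,2,3 taken → place at 4.
514 hashes to 8; slot 8 is free → place at 8.
Table: [43, 221, 263, 659, 175, ∅, ∅, ∅, 514, ∅, 164]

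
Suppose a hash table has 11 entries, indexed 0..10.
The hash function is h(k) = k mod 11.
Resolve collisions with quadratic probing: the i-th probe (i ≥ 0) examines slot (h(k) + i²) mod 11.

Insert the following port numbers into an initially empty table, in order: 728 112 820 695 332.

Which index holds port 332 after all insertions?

7

728: h=2 → slot 2
112: h=2, probe 2,3 → slot 3
820: h=6 → slot 6
695: h=2, probe 2,3,6,0 → slot 0
332: h=2, probe 2,3,6,0,7 → slot 7
Table: [695, —, 728, 112, —, —, 820, 332, —, —, —]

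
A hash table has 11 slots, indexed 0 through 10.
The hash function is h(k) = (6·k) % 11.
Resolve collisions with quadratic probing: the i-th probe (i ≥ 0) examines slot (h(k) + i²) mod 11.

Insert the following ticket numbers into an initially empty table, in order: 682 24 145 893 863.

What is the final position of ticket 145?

682 hashes to 0; slot 0 is free -> place at 0.
24 hashes to 1; slot 1 is free -> place at 1.
145 hashes to 1; 1 taken -> place at 2.
893 hashes to 1; 1,2 taken -> place at 5.
863 hashes to 8; slot 8 is free -> place at 8.
Table: [682, 24, 145, ., ., 893, ., ., 863, ., .]

2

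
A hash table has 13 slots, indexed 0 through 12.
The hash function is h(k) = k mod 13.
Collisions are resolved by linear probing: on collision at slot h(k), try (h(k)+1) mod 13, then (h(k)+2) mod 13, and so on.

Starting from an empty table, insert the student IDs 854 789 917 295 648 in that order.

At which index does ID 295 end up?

11

854 hashes to 9; slot 9 is free => place at 9.
789 hashes to 9; 9 taken => place at 10.
917 hashes to 7; slot 7 is free => place at 7.
295 hashes to 9; 9,10 taken => place at 11.
648 hashes to 11; 11 taken => place at 12.
Table: [—, —, —, —, —, —, —, 917, —, 854, 789, 295, 648]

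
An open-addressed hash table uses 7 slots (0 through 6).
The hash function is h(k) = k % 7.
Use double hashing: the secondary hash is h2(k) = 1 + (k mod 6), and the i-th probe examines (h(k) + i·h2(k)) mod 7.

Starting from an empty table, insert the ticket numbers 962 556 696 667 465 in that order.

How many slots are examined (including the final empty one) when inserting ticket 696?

2

962: h=3 => slot 3
556: h=3, h2=5, probe 3,1 => slot 1
696: h=3, h2=1, probe 3,4 => slot 4
667: h=2 => slot 2
465: h=3, h2=4, probe 3,0 => slot 0
Table: [465, 556, 667, 962, 696, ∅, ∅]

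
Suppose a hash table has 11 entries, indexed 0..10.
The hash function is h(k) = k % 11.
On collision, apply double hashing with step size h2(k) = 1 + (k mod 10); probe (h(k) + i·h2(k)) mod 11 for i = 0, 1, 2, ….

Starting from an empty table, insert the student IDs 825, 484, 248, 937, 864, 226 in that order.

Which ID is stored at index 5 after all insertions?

484

825 hashes to 0; slot 0 is free -> place at 0.
484 hashes to 0, h2=5; 0 taken -> place at 5.
248 hashes to 6; slot 6 is free -> place at 6.
937 hashes to 2; slot 2 is free -> place at 2.
864 hashes to 6, h2=5; 6,0,5 taken -> place at 10.
226 hashes to 6, h2=7; 6,2 taken -> place at 9.
Table: [825, _, 937, _, _, 484, 248, _, _, 226, 864]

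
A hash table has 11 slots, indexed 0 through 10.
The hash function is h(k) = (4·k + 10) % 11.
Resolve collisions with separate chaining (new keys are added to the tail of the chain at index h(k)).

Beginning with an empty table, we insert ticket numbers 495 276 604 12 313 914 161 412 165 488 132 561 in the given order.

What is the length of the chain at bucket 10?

Insert 495: h=10, bucket 10 empty -> new chain.
Insert 276: h=3, bucket 3 empty -> new chain.
Insert 604: h=6, bucket 6 empty -> new chain.
Insert 12: h=3, bucket 3 nonempty -> append to chain.
Insert 313: h=8, bucket 8 empty -> new chain.
Insert 914: h=3, bucket 3 nonempty -> append to chain.
Insert 161: h=5, bucket 5 empty -> new chain.
Insert 412: h=8, bucket 8 nonempty -> append to chain.
Insert 165: h=10, bucket 10 nonempty -> append to chain.
Insert 488: h=4, bucket 4 empty -> new chain.
Insert 132: h=10, bucket 10 nonempty -> append to chain.
Insert 561: h=10, bucket 10 nonempty -> append to chain.
Final buckets:
0: .
1: .
2: .
3: 276 -> 12 -> 914
4: 488
5: 161
6: 604
7: .
8: 313 -> 412
9: .
10: 495 -> 165 -> 132 -> 561

4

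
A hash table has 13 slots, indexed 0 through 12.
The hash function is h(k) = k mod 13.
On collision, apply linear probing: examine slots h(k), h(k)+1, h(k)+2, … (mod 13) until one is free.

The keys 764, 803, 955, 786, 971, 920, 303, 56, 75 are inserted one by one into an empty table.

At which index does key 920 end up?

764 hashes to 10; slot 10 is free -> place at 10.
803 hashes to 10; 10 taken -> place at 11.
955 hashes to 6; slot 6 is free -> place at 6.
786 hashes to 6; 6 taken -> place at 7.
971 hashes to 9; slot 9 is free -> place at 9.
920 hashes to 10; 10,11 taken -> place at 12.
303 hashes to 4; slot 4 is free -> place at 4.
56 hashes to 4; 4 taken -> place at 5.
75 hashes to 10; 10,11,12 taken -> place at 0.
Table: [75, _, _, _, 303, 56, 955, 786, _, 971, 764, 803, 920]

12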